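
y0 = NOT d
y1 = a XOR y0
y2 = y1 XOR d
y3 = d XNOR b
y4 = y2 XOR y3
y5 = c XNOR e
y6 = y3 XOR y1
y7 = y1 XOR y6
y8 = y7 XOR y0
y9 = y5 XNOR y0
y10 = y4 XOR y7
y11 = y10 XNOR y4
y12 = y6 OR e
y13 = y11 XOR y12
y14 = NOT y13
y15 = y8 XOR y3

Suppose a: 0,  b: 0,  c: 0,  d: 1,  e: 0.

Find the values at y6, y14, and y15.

y6 = 0  y14 = 0  y15 = 0

y0 = NOT d = NOT 1 = 0
y1 = a XOR y0 = 0 XOR 0 = 0
y2 = y1 XOR d = 0 XOR 1 = 1
y3 = d XNOR b = 1 XNOR 0 = 0
y4 = y2 XOR y3 = 1 XOR 0 = 1
y6 = y3 XOR y1 = 0 XOR 0 = 0
y7 = y1 XOR y6 = 0 XOR 0 = 0
y8 = y7 XOR y0 = 0 XOR 0 = 0
y10 = y4 XOR y7 = 1 XOR 0 = 1
y11 = y10 XNOR y4 = 1 XNOR 1 = 1
y12 = y6 OR e = 0 OR 0 = 0
y13 = y11 XOR y12 = 1 XOR 0 = 1
y14 = NOT y13 = NOT 1 = 0
y15 = y8 XOR y3 = 0 XOR 0 = 0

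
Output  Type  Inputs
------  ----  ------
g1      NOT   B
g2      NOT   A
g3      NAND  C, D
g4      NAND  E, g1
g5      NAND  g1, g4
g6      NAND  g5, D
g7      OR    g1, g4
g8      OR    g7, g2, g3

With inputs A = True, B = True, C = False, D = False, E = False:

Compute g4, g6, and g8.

g1 = NOT B = NOT True = False
g2 = NOT A = NOT True = False
g3 = C NAND D = False NAND False = True
g4 = E NAND g1 = False NAND False = True
g5 = g1 NAND g4 = False NAND True = True
g6 = g5 NAND D = True NAND False = True
g7 = g1 OR g4 = False OR True = True
g8 = g7 OR g2 OR g3 = True OR False OR True = True

g4 = True  g6 = True  g8 = True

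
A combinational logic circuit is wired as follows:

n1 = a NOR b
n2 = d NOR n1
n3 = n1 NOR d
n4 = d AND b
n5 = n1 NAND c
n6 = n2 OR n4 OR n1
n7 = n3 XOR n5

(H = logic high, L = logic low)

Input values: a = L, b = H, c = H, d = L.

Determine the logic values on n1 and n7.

n1 = a NOR b = L NOR H = L
n3 = n1 NOR d = L NOR L = H
n5 = n1 NAND c = L NAND H = H
n7 = n3 XOR n5 = H XOR H = L

n1 = L, n7 = L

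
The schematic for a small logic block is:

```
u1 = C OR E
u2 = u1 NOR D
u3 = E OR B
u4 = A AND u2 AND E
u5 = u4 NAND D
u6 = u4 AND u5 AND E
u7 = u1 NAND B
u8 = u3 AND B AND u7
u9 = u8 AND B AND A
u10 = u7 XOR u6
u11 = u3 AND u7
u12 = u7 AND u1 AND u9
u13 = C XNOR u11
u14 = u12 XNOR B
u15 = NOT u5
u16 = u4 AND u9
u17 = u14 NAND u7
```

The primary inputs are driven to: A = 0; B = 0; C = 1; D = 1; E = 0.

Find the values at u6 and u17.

u1 = C OR E = 1 OR 0 = 1
u2 = u1 NOR D = 1 NOR 1 = 0
u3 = E OR B = 0 OR 0 = 0
u4 = A AND u2 AND E = 0 AND 0 AND 0 = 0
u5 = u4 NAND D = 0 NAND 1 = 1
u6 = u4 AND u5 AND E = 0 AND 1 AND 0 = 0
u7 = u1 NAND B = 1 NAND 0 = 1
u8 = u3 AND B AND u7 = 0 AND 0 AND 1 = 0
u9 = u8 AND B AND A = 0 AND 0 AND 0 = 0
u12 = u7 AND u1 AND u9 = 1 AND 1 AND 0 = 0
u14 = u12 XNOR B = 0 XNOR 0 = 1
u17 = u14 NAND u7 = 1 NAND 1 = 0

u6 = 0, u17 = 0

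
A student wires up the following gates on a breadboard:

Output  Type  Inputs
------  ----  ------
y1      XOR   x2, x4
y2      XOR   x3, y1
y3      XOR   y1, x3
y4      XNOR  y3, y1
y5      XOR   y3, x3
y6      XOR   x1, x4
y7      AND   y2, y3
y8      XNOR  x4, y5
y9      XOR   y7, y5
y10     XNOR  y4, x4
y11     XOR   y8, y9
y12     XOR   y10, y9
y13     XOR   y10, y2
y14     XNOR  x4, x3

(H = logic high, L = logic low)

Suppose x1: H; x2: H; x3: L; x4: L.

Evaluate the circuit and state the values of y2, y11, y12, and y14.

y1 = x2 XOR x4 = H XOR L = H
y2 = x3 XOR y1 = L XOR H = H
y3 = y1 XOR x3 = H XOR L = H
y4 = y3 XNOR y1 = H XNOR H = H
y5 = y3 XOR x3 = H XOR L = H
y7 = y2 AND y3 = H AND H = H
y8 = x4 XNOR y5 = L XNOR H = L
y9 = y7 XOR y5 = H XOR H = L
y10 = y4 XNOR x4 = H XNOR L = L
y11 = y8 XOR y9 = L XOR L = L
y12 = y10 XOR y9 = L XOR L = L
y14 = x4 XNOR x3 = L XNOR L = H

y2 = H  y11 = L  y12 = L  y14 = H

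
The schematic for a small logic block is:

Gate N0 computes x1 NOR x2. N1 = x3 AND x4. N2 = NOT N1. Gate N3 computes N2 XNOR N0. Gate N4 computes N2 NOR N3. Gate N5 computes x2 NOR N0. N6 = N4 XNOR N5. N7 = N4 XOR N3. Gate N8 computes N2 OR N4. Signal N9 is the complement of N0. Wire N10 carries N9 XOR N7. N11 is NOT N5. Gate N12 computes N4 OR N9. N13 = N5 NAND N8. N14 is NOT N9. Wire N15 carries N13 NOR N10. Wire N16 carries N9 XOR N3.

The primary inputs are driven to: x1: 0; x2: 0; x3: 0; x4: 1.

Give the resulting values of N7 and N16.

N0 = x1 NOR x2 = 0 NOR 0 = 1
N1 = x3 AND x4 = 0 AND 1 = 0
N2 = NOT N1 = NOT 0 = 1
N3 = N2 XNOR N0 = 1 XNOR 1 = 1
N4 = N2 NOR N3 = 1 NOR 1 = 0
N7 = N4 XOR N3 = 0 XOR 1 = 1
N9 = NOT N0 = NOT 1 = 0
N16 = N9 XOR N3 = 0 XOR 1 = 1

N7 = 1; N16 = 1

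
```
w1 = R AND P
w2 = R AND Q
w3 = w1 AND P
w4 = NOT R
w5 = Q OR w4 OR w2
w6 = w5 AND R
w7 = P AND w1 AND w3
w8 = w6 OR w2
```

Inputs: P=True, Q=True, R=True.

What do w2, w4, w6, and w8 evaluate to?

w2 = R AND Q = True AND True = True
w4 = NOT R = NOT True = False
w5 = Q OR w4 OR w2 = True OR False OR True = True
w6 = w5 AND R = True AND True = True
w8 = w6 OR w2 = True OR True = True

w2 = True; w4 = False; w6 = True; w8 = True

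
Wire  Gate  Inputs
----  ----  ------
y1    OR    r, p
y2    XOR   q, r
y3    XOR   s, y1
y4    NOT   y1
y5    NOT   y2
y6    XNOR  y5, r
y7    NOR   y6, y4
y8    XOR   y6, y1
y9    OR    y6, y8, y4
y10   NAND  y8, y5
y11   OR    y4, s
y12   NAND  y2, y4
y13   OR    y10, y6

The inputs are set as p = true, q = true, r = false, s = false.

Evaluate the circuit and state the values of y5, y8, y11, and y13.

y5 = false, y8 = false, y11 = false, y13 = true

y1 = r OR p = false OR true = true
y2 = q XOR r = true XOR false = true
y4 = NOT y1 = NOT true = false
y5 = NOT y2 = NOT true = false
y6 = y5 XNOR r = false XNOR false = true
y8 = y6 XOR y1 = true XOR true = false
y10 = y8 NAND y5 = false NAND false = true
y11 = y4 OR s = false OR false = false
y13 = y10 OR y6 = true OR true = true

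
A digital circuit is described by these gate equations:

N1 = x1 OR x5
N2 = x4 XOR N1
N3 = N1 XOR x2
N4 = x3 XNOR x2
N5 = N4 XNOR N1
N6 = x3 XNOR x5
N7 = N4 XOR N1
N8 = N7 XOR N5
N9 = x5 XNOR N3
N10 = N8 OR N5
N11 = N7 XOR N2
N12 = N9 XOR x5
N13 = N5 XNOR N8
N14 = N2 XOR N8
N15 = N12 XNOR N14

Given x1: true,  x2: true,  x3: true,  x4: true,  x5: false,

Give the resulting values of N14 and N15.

N14 = true  N15 = true

N1 = x1 OR x5 = true OR false = true
N2 = x4 XOR N1 = true XOR true = false
N3 = N1 XOR x2 = true XOR true = false
N4 = x3 XNOR x2 = true XNOR true = true
N5 = N4 XNOR N1 = true XNOR true = true
N7 = N4 XOR N1 = true XOR true = false
N8 = N7 XOR N5 = false XOR true = true
N9 = x5 XNOR N3 = false XNOR false = true
N12 = N9 XOR x5 = true XOR false = true
N14 = N2 XOR N8 = false XOR true = true
N15 = N12 XNOR N14 = true XNOR true = true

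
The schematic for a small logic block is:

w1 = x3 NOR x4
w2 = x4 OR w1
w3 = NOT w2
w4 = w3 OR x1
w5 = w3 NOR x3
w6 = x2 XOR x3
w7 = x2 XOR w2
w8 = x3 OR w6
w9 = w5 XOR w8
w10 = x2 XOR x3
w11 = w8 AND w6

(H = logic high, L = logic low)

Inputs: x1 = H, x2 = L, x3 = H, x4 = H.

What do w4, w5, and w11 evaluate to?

w4 = H, w5 = L, w11 = H

w1 = x3 NOR x4 = H NOR H = L
w2 = x4 OR w1 = H OR L = H
w3 = NOT w2 = NOT H = L
w4 = w3 OR x1 = L OR H = H
w5 = w3 NOR x3 = L NOR H = L
w6 = x2 XOR x3 = L XOR H = H
w8 = x3 OR w6 = H OR H = H
w11 = w8 AND w6 = H AND H = H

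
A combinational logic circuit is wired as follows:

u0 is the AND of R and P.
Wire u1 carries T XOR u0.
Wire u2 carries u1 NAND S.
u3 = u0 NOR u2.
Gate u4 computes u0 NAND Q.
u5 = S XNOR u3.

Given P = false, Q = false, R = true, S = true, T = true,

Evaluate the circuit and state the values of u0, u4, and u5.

u0 = false, u4 = true, u5 = true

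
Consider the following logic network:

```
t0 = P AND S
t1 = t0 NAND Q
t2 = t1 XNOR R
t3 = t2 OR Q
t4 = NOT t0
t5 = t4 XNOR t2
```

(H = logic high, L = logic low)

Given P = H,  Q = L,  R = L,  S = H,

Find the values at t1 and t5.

t0 = P AND S = H AND H = H
t1 = t0 NAND Q = H NAND L = H
t2 = t1 XNOR R = H XNOR L = L
t4 = NOT t0 = NOT H = L
t5 = t4 XNOR t2 = L XNOR L = H

t1 = H, t5 = H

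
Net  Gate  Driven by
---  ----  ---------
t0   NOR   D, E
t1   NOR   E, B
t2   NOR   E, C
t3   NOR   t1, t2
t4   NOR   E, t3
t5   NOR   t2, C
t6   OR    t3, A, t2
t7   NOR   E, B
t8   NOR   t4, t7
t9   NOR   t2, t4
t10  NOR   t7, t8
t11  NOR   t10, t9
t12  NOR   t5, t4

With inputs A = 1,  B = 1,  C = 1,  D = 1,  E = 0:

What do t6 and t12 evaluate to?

t1 = E NOR B = 0 NOR 1 = 0
t2 = E NOR C = 0 NOR 1 = 0
t3 = t1 NOR t2 = 0 NOR 0 = 1
t4 = E NOR t3 = 0 NOR 1 = 0
t5 = t2 NOR C = 0 NOR 1 = 0
t6 = t3 OR A OR t2 = 1 OR 1 OR 0 = 1
t12 = t5 NOR t4 = 0 NOR 0 = 1

t6 = 1, t12 = 1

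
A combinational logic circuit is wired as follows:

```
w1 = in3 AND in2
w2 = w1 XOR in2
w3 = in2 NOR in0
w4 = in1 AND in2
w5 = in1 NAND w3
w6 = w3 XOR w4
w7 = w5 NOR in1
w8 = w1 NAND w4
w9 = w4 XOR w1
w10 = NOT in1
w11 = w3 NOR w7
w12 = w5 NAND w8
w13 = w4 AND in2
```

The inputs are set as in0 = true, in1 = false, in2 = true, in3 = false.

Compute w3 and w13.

w3 = false, w13 = false

w3 = in2 NOR in0 = true NOR true = false
w4 = in1 AND in2 = false AND true = false
w13 = w4 AND in2 = false AND true = false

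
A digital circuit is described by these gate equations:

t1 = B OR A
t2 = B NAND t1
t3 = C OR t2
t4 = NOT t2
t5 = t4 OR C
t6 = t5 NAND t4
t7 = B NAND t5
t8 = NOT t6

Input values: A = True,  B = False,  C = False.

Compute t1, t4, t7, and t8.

t1 = True  t4 = False  t7 = True  t8 = False

t1 = B OR A = False OR True = True
t2 = B NAND t1 = False NAND True = True
t4 = NOT t2 = NOT True = False
t5 = t4 OR C = False OR False = False
t6 = t5 NAND t4 = False NAND False = True
t7 = B NAND t5 = False NAND False = True
t8 = NOT t6 = NOT True = False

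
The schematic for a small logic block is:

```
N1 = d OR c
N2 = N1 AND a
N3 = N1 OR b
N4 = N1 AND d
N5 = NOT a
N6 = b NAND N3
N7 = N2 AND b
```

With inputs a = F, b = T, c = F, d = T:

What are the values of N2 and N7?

N2 = F  N7 = F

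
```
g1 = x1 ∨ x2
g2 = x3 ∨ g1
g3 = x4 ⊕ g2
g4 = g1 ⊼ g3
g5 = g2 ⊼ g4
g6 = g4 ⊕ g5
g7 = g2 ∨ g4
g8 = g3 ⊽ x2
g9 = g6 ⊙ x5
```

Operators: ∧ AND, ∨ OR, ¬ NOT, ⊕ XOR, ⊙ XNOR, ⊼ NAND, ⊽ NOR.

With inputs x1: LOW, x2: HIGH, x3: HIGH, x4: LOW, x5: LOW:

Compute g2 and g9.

g2 = HIGH; g9 = LOW

g1 = x1 OR x2 = LOW OR HIGH = HIGH
g2 = x3 OR g1 = HIGH OR HIGH = HIGH
g3 = x4 XOR g2 = LOW XOR HIGH = HIGH
g4 = g1 NAND g3 = HIGH NAND HIGH = LOW
g5 = g2 NAND g4 = HIGH NAND LOW = HIGH
g6 = g4 XOR g5 = LOW XOR HIGH = HIGH
g9 = g6 XNOR x5 = HIGH XNOR LOW = LOW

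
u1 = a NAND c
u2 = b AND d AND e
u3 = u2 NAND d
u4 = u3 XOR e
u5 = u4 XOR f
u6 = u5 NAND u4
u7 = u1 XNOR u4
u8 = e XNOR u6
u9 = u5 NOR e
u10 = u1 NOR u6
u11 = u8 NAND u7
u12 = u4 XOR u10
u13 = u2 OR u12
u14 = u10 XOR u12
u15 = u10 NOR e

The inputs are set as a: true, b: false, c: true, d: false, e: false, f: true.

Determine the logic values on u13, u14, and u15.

u1 = a NAND c = true NAND true = false
u2 = b AND d AND e = false AND false AND false = false
u3 = u2 NAND d = false NAND false = true
u4 = u3 XOR e = true XOR false = true
u5 = u4 XOR f = true XOR true = false
u6 = u5 NAND u4 = false NAND true = true
u10 = u1 NOR u6 = false NOR true = false
u12 = u4 XOR u10 = true XOR false = true
u13 = u2 OR u12 = false OR true = true
u14 = u10 XOR u12 = false XOR true = true
u15 = u10 NOR e = false NOR false = true

u13 = true  u14 = true  u15 = true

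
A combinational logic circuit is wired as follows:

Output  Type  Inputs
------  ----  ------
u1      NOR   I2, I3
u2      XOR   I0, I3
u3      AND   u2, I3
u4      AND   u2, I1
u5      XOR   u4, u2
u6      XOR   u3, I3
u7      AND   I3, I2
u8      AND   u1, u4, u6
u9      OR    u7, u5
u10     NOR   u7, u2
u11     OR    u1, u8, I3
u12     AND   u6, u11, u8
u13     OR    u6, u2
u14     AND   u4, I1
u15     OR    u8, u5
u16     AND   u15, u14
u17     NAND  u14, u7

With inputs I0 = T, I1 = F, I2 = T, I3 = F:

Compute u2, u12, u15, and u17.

u1 = I2 NOR I3 = T NOR F = F
u2 = I0 XOR I3 = T XOR F = T
u3 = u2 AND I3 = T AND F = F
u4 = u2 AND I1 = T AND F = F
u5 = u4 XOR u2 = F XOR T = T
u6 = u3 XOR I3 = F XOR F = F
u7 = I3 AND I2 = F AND T = F
u8 = u1 AND u4 AND u6 = F AND F AND F = F
u11 = u1 OR u8 OR I3 = F OR F OR F = F
u12 = u6 AND u11 AND u8 = F AND F AND F = F
u14 = u4 AND I1 = F AND F = F
u15 = u8 OR u5 = F OR T = T
u17 = u14 NAND u7 = F NAND F = T

u2 = T, u12 = F, u15 = T, u17 = T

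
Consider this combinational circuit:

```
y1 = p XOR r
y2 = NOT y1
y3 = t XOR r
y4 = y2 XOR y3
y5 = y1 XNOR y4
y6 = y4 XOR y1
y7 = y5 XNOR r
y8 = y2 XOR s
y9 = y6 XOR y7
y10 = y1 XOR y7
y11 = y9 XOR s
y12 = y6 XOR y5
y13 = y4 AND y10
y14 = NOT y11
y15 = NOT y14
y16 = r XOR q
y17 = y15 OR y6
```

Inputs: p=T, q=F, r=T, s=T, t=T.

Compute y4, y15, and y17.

y4 = T  y15 = F  y17 = T

y1 = p XOR r = T XOR T = F
y2 = NOT y1 = NOT F = T
y3 = t XOR r = T XOR T = F
y4 = y2 XOR y3 = T XOR F = T
y5 = y1 XNOR y4 = F XNOR T = F
y6 = y4 XOR y1 = T XOR F = T
y7 = y5 XNOR r = F XNOR T = F
y9 = y6 XOR y7 = T XOR F = T
y11 = y9 XOR s = T XOR T = F
y14 = NOT y11 = NOT F = T
y15 = NOT y14 = NOT T = F
y17 = y15 OR y6 = F OR T = T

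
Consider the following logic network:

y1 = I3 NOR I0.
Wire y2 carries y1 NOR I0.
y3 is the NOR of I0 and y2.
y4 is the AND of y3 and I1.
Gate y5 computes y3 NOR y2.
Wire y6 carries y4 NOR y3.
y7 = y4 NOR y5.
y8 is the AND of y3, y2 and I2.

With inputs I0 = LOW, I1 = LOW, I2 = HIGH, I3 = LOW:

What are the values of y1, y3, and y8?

y1 = I3 NOR I0 = LOW NOR LOW = HIGH
y2 = y1 NOR I0 = HIGH NOR LOW = LOW
y3 = I0 NOR y2 = LOW NOR LOW = HIGH
y8 = y3 AND y2 AND I2 = HIGH AND LOW AND HIGH = LOW

y1 = HIGH; y3 = HIGH; y8 = LOW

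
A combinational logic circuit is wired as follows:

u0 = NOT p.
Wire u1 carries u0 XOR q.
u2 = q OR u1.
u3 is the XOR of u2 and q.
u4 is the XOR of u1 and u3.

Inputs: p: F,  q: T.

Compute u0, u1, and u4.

u0 = T, u1 = F, u4 = F

u0 = NOT p = NOT F = T
u1 = u0 XOR q = T XOR T = F
u2 = q OR u1 = T OR F = T
u3 = u2 XOR q = T XOR T = F
u4 = u1 XOR u3 = F XOR F = F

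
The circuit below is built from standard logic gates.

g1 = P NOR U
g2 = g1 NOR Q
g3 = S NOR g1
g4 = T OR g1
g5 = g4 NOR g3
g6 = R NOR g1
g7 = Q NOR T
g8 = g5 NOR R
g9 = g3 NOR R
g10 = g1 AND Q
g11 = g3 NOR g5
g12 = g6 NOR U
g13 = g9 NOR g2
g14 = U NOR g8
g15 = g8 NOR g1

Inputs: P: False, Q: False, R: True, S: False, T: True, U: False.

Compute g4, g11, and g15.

g4 = True, g11 = True, g15 = False

g1 = P NOR U = False NOR False = True
g3 = S NOR g1 = False NOR True = False
g4 = T OR g1 = True OR True = True
g5 = g4 NOR g3 = True NOR False = False
g8 = g5 NOR R = False NOR True = False
g11 = g3 NOR g5 = False NOR False = True
g15 = g8 NOR g1 = False NOR True = False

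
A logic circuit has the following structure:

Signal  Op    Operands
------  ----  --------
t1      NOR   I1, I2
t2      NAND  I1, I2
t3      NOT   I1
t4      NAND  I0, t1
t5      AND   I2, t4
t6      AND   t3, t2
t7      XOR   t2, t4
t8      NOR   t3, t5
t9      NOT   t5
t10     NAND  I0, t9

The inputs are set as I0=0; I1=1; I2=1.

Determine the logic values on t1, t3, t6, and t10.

t1 = I1 NOR I2 = 1 NOR 1 = 0
t2 = I1 NAND I2 = 1 NAND 1 = 0
t3 = NOT I1 = NOT 1 = 0
t4 = I0 NAND t1 = 0 NAND 0 = 1
t5 = I2 AND t4 = 1 AND 1 = 1
t6 = t3 AND t2 = 0 AND 0 = 0
t9 = NOT t5 = NOT 1 = 0
t10 = I0 NAND t9 = 0 NAND 0 = 1

t1 = 0  t3 = 0  t6 = 0  t10 = 1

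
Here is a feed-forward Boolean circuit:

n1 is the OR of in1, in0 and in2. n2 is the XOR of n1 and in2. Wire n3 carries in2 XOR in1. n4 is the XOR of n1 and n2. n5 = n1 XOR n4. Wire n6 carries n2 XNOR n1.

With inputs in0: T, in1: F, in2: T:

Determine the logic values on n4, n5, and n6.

n1 = in1 OR in0 OR in2 = F OR T OR T = T
n2 = n1 XOR in2 = T XOR T = F
n4 = n1 XOR n2 = T XOR F = T
n5 = n1 XOR n4 = T XOR T = F
n6 = n2 XNOR n1 = F XNOR T = F

n4 = T  n5 = F  n6 = F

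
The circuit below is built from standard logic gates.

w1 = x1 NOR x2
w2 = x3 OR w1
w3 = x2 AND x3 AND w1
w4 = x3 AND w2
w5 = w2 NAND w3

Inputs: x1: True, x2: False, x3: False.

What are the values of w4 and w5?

w1 = x1 NOR x2 = True NOR False = False
w2 = x3 OR w1 = False OR False = False
w3 = x2 AND x3 AND w1 = False AND False AND False = False
w4 = x3 AND w2 = False AND False = False
w5 = w2 NAND w3 = False NAND False = True

w4 = False  w5 = True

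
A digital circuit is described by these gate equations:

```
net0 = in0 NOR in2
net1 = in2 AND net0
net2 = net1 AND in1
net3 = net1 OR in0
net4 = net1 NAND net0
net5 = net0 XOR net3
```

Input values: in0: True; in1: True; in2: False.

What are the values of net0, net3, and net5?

net0 = False; net3 = True; net5 = True

net0 = in0 NOR in2 = True NOR False = False
net1 = in2 AND net0 = False AND False = False
net3 = net1 OR in0 = False OR True = True
net5 = net0 XOR net3 = False XOR True = True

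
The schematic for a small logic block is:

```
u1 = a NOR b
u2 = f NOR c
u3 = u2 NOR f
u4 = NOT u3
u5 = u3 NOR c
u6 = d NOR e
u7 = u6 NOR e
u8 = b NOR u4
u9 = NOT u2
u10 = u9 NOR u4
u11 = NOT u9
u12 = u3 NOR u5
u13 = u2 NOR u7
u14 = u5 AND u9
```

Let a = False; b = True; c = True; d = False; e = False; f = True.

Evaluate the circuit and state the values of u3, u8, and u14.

u3 = False, u8 = False, u14 = False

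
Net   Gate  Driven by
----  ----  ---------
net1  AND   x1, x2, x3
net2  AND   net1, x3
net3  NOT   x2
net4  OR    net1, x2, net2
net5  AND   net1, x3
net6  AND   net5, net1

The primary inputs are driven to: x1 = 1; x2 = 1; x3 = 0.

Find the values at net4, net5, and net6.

net4 = 1, net5 = 0, net6 = 0

net1 = x1 AND x2 AND x3 = 1 AND 1 AND 0 = 0
net2 = net1 AND x3 = 0 AND 0 = 0
net4 = net1 OR x2 OR net2 = 0 OR 1 OR 0 = 1
net5 = net1 AND x3 = 0 AND 0 = 0
net6 = net5 AND net1 = 0 AND 0 = 0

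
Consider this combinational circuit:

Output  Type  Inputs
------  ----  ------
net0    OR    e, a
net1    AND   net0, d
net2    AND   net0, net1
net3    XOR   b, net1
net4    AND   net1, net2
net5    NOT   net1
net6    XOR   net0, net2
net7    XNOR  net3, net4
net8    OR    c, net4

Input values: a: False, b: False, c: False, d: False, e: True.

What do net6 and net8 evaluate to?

net6 = True; net8 = False

net0 = e OR a = True OR False = True
net1 = net0 AND d = True AND False = False
net2 = net0 AND net1 = True AND False = False
net4 = net1 AND net2 = False AND False = False
net6 = net0 XOR net2 = True XOR False = True
net8 = c OR net4 = False OR False = False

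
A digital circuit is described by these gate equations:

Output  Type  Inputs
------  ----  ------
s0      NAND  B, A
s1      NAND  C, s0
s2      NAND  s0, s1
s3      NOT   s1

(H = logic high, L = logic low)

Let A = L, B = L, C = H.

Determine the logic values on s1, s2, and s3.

s0 = B NAND A = L NAND L = H
s1 = C NAND s0 = H NAND H = L
s2 = s0 NAND s1 = H NAND L = H
s3 = NOT s1 = NOT L = H

s1 = L, s2 = H, s3 = H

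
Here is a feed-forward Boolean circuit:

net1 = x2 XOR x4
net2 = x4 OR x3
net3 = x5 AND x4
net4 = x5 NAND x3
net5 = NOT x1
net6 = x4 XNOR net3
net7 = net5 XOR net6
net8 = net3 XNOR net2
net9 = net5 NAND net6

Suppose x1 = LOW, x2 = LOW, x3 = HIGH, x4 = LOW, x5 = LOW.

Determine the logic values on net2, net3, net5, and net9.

net2 = x4 OR x3 = LOW OR HIGH = HIGH
net3 = x5 AND x4 = LOW AND LOW = LOW
net5 = NOT x1 = NOT LOW = HIGH
net6 = x4 XNOR net3 = LOW XNOR LOW = HIGH
net9 = net5 NAND net6 = HIGH NAND HIGH = LOW

net2 = HIGH; net3 = LOW; net5 = HIGH; net9 = LOW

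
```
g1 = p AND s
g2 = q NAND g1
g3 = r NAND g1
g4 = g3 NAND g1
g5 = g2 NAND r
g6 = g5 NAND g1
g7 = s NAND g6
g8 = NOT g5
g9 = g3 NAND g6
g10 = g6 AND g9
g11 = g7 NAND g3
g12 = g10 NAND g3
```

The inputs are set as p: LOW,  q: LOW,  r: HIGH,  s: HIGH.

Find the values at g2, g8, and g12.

g1 = p AND s = LOW AND HIGH = LOW
g2 = q NAND g1 = LOW NAND LOW = HIGH
g3 = r NAND g1 = HIGH NAND LOW = HIGH
g5 = g2 NAND r = HIGH NAND HIGH = LOW
g6 = g5 NAND g1 = LOW NAND LOW = HIGH
g8 = NOT g5 = NOT LOW = HIGH
g9 = g3 NAND g6 = HIGH NAND HIGH = LOW
g10 = g6 AND g9 = HIGH AND LOW = LOW
g12 = g10 NAND g3 = LOW NAND HIGH = HIGH

g2 = HIGH  g8 = HIGH  g12 = HIGH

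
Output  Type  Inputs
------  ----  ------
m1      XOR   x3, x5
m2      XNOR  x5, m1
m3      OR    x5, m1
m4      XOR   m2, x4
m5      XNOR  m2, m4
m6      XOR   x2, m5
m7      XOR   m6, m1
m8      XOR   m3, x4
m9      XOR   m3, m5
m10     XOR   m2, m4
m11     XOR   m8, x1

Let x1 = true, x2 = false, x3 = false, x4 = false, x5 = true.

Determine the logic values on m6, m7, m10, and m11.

m6 = true, m7 = false, m10 = false, m11 = false

m1 = x3 XOR x5 = false XOR true = true
m2 = x5 XNOR m1 = true XNOR true = true
m3 = x5 OR m1 = true OR true = true
m4 = m2 XOR x4 = true XOR false = true
m5 = m2 XNOR m4 = true XNOR true = true
m6 = x2 XOR m5 = false XOR true = true
m7 = m6 XOR m1 = true XOR true = false
m8 = m3 XOR x4 = true XOR false = true
m10 = m2 XOR m4 = true XOR true = false
m11 = m8 XOR x1 = true XOR true = false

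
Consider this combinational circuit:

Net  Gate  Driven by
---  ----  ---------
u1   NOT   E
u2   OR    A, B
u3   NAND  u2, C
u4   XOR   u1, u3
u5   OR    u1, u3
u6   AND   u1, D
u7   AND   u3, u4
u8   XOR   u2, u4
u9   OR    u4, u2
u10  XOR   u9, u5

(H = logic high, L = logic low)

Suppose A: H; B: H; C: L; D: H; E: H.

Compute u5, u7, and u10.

u5 = H, u7 = H, u10 = L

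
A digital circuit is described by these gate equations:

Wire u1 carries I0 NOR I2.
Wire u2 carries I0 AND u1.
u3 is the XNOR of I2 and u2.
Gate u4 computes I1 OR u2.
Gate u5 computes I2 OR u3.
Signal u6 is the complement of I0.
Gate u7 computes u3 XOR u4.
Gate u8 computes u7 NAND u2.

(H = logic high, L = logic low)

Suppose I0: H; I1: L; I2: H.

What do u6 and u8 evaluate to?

u1 = I0 NOR I2 = H NOR H = L
u2 = I0 AND u1 = H AND L = L
u3 = I2 XNOR u2 = H XNOR L = L
u4 = I1 OR u2 = L OR L = L
u6 = NOT I0 = NOT H = L
u7 = u3 XOR u4 = L XOR L = L
u8 = u7 NAND u2 = L NAND L = H

u6 = L  u8 = H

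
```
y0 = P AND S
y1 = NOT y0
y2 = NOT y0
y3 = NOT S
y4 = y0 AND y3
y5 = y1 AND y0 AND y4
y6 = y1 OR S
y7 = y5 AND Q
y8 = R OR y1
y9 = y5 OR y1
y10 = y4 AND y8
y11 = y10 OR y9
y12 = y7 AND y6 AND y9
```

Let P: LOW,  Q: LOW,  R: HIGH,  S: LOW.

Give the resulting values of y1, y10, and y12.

y0 = P AND S = LOW AND LOW = LOW
y1 = NOT y0 = NOT LOW = HIGH
y3 = NOT S = NOT LOW = HIGH
y4 = y0 AND y3 = LOW AND HIGH = LOW
y5 = y1 AND y0 AND y4 = HIGH AND LOW AND LOW = LOW
y6 = y1 OR S = HIGH OR LOW = HIGH
y7 = y5 AND Q = LOW AND LOW = LOW
y8 = R OR y1 = HIGH OR HIGH = HIGH
y9 = y5 OR y1 = LOW OR HIGH = HIGH
y10 = y4 AND y8 = LOW AND HIGH = LOW
y12 = y7 AND y6 AND y9 = LOW AND HIGH AND HIGH = LOW

y1 = HIGH, y10 = LOW, y12 = LOW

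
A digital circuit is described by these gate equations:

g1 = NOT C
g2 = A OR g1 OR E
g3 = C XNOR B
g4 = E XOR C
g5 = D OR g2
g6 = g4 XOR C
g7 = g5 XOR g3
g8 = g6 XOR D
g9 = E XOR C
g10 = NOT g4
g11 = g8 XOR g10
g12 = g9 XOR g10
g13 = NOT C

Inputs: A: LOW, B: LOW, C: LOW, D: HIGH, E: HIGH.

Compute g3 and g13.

g3 = C XNOR B = LOW XNOR LOW = HIGH
g13 = NOT C = NOT LOW = HIGH

g3 = HIGH; g13 = HIGH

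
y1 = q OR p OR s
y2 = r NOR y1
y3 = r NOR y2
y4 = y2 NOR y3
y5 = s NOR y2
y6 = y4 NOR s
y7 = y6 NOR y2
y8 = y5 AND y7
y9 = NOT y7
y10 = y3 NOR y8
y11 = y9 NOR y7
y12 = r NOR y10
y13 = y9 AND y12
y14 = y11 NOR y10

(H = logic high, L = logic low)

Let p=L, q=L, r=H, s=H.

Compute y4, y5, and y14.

y1 = q OR p OR s = L OR L OR H = H
y2 = r NOR y1 = H NOR H = L
y3 = r NOR y2 = H NOR L = L
y4 = y2 NOR y3 = L NOR L = H
y5 = s NOR y2 = H NOR L = L
y6 = y4 NOR s = H NOR H = L
y7 = y6 NOR y2 = L NOR L = H
y8 = y5 AND y7 = L AND H = L
y9 = NOT y7 = NOT H = L
y10 = y3 NOR y8 = L NOR L = H
y11 = y9 NOR y7 = L NOR H = L
y14 = y11 NOR y10 = L NOR H = L

y4 = H, y5 = L, y14 = L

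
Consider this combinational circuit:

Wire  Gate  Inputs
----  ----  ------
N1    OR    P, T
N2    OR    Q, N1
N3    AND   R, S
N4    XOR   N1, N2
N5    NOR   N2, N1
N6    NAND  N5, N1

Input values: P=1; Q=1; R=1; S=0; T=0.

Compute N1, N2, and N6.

N1 = 1; N2 = 1; N6 = 1

N1 = P OR T = 1 OR 0 = 1
N2 = Q OR N1 = 1 OR 1 = 1
N5 = N2 NOR N1 = 1 NOR 1 = 0
N6 = N5 NAND N1 = 0 NAND 1 = 1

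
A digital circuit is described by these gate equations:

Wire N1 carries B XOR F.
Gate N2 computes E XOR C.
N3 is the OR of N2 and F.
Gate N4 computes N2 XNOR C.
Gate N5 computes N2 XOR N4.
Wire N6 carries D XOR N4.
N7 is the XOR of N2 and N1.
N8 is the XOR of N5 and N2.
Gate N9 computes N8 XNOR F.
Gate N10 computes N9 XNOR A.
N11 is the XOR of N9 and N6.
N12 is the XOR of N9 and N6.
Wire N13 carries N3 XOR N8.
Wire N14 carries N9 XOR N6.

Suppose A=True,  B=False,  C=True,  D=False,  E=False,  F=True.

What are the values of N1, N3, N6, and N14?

N1 = True, N3 = True, N6 = True, N14 = False

N1 = B XOR F = False XOR True = True
N2 = E XOR C = False XOR True = True
N3 = N2 OR F = True OR True = True
N4 = N2 XNOR C = True XNOR True = True
N5 = N2 XOR N4 = True XOR True = False
N6 = D XOR N4 = False XOR True = True
N8 = N5 XOR N2 = False XOR True = True
N9 = N8 XNOR F = True XNOR True = True
N14 = N9 XOR N6 = True XOR True = False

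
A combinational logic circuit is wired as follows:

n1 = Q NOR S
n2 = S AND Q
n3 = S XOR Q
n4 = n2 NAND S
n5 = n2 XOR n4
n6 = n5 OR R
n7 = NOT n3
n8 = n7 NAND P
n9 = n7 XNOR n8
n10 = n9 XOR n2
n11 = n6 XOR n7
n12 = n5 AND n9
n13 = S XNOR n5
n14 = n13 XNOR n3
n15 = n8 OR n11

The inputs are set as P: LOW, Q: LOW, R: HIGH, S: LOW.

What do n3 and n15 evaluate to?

n3 = LOW; n15 = HIGH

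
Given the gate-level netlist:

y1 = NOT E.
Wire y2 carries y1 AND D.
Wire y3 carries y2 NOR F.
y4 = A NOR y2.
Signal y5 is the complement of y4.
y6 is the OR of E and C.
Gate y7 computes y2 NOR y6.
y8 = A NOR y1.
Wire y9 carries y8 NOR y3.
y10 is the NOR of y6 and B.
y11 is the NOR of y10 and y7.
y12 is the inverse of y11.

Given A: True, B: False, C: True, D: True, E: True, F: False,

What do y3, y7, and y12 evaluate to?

y3 = True, y7 = False, y12 = False

y1 = NOT E = NOT True = False
y2 = y1 AND D = False AND True = False
y3 = y2 NOR F = False NOR False = True
y6 = E OR C = True OR True = True
y7 = y2 NOR y6 = False NOR True = False
y10 = y6 NOR B = True NOR False = False
y11 = y10 NOR y7 = False NOR False = True
y12 = NOT y11 = NOT True = False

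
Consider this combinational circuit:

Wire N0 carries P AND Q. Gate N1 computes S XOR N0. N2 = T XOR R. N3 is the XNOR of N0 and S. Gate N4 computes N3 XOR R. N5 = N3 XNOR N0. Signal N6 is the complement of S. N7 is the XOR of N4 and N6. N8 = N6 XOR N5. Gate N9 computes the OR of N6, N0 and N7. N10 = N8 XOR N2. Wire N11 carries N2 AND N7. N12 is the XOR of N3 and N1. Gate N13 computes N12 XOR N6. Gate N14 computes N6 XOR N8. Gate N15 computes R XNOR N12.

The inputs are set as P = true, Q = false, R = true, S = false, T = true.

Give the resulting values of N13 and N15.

N0 = P AND Q = true AND false = false
N1 = S XOR N0 = false XOR false = false
N3 = N0 XNOR S = false XNOR false = true
N6 = NOT S = NOT false = true
N12 = N3 XOR N1 = true XOR false = true
N13 = N12 XOR N6 = true XOR true = false
N15 = R XNOR N12 = true XNOR true = true

N13 = false; N15 = true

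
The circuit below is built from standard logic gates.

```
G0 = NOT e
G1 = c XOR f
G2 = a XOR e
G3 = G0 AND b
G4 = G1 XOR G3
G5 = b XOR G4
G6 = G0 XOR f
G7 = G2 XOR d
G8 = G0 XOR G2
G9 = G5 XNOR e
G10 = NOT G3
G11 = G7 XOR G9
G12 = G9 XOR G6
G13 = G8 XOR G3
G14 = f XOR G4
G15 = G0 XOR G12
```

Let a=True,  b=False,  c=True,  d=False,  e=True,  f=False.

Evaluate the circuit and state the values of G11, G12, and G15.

G0 = NOT e = NOT True = False
G1 = c XOR f = True XOR False = True
G2 = a XOR e = True XOR True = False
G3 = G0 AND b = False AND False = False
G4 = G1 XOR G3 = True XOR False = True
G5 = b XOR G4 = False XOR True = True
G6 = G0 XOR f = False XOR False = False
G7 = G2 XOR d = False XOR False = False
G9 = G5 XNOR e = True XNOR True = True
G11 = G7 XOR G9 = False XOR True = True
G12 = G9 XOR G6 = True XOR False = True
G15 = G0 XOR G12 = False XOR True = True

G11 = True  G12 = True  G15 = True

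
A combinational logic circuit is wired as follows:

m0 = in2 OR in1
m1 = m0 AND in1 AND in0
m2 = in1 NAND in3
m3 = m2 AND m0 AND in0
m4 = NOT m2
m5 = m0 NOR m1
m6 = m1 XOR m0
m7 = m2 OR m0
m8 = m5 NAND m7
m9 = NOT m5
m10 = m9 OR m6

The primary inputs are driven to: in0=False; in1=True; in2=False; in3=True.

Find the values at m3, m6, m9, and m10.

m3 = False, m6 = True, m9 = True, m10 = True

m0 = in2 OR in1 = False OR True = True
m1 = m0 AND in1 AND in0 = True AND True AND False = False
m2 = in1 NAND in3 = True NAND True = False
m3 = m2 AND m0 AND in0 = False AND True AND False = False
m5 = m0 NOR m1 = True NOR False = False
m6 = m1 XOR m0 = False XOR True = True
m9 = NOT m5 = NOT False = True
m10 = m9 OR m6 = True OR True = True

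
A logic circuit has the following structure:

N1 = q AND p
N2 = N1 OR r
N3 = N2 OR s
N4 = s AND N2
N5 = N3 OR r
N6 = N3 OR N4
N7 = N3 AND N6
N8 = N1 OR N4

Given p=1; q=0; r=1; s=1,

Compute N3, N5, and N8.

N3 = 1, N5 = 1, N8 = 1

N1 = q AND p = 0 AND 1 = 0
N2 = N1 OR r = 0 OR 1 = 1
N3 = N2 OR s = 1 OR 1 = 1
N4 = s AND N2 = 1 AND 1 = 1
N5 = N3 OR r = 1 OR 1 = 1
N8 = N1 OR N4 = 0 OR 1 = 1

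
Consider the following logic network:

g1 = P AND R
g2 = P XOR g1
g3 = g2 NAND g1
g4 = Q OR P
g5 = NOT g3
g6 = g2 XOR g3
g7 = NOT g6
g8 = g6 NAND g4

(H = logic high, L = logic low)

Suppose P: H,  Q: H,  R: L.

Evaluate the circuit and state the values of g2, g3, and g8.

g2 = H; g3 = H; g8 = H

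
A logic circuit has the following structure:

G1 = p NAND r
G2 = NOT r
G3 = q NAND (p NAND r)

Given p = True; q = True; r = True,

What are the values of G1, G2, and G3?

G1 = False, G2 = False, G3 = True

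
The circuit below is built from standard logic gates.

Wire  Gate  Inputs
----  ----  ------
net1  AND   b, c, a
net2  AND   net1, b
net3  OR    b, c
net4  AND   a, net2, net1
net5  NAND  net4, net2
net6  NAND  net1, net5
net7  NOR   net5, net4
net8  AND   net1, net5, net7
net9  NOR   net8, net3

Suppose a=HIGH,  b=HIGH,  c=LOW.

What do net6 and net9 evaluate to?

net1 = b AND c AND a = HIGH AND LOW AND HIGH = LOW
net2 = net1 AND b = LOW AND HIGH = LOW
net3 = b OR c = HIGH OR LOW = HIGH
net4 = a AND net2 AND net1 = HIGH AND LOW AND LOW = LOW
net5 = net4 NAND net2 = LOW NAND LOW = HIGH
net6 = net1 NAND net5 = LOW NAND HIGH = HIGH
net7 = net5 NOR net4 = HIGH NOR LOW = LOW
net8 = net1 AND net5 AND net7 = LOW AND HIGH AND LOW = LOW
net9 = net8 NOR net3 = LOW NOR HIGH = LOW

net6 = HIGH, net9 = LOW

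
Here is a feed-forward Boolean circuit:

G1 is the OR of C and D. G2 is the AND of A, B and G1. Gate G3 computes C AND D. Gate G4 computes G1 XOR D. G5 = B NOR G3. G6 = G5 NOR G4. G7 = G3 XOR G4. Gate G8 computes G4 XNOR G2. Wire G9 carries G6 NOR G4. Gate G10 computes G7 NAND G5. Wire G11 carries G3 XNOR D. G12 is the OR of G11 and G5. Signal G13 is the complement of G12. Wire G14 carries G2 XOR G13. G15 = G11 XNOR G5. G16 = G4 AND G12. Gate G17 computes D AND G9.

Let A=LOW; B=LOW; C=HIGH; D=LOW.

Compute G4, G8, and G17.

G1 = C OR D = HIGH OR LOW = HIGH
G2 = A AND B AND G1 = LOW AND LOW AND HIGH = LOW
G3 = C AND D = HIGH AND LOW = LOW
G4 = G1 XOR D = HIGH XOR LOW = HIGH
G5 = B NOR G3 = LOW NOR LOW = HIGH
G6 = G5 NOR G4 = HIGH NOR HIGH = LOW
G8 = G4 XNOR G2 = HIGH XNOR LOW = LOW
G9 = G6 NOR G4 = LOW NOR HIGH = LOW
G17 = D AND G9 = LOW AND LOW = LOW

G4 = HIGH; G8 = LOW; G17 = LOW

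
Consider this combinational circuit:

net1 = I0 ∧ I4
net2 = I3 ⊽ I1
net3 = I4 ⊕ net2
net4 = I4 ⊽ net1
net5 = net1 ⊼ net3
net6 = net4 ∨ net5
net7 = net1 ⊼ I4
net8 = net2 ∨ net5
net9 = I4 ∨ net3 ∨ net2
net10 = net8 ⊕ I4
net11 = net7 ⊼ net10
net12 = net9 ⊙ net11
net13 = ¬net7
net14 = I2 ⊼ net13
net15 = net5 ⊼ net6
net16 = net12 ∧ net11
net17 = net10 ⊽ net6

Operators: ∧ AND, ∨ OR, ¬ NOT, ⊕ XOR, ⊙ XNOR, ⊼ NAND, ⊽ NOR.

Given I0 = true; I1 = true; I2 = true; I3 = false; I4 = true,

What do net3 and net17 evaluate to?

net1 = I0 AND I4 = true AND true = true
net2 = I3 NOR I1 = false NOR true = false
net3 = I4 XOR net2 = true XOR false = true
net4 = I4 NOR net1 = true NOR true = false
net5 = net1 NAND net3 = true NAND true = false
net6 = net4 OR net5 = false OR false = false
net8 = net2 OR net5 = false OR false = false
net10 = net8 XOR I4 = false XOR true = true
net17 = net10 NOR net6 = true NOR false = false

net3 = true; net17 = false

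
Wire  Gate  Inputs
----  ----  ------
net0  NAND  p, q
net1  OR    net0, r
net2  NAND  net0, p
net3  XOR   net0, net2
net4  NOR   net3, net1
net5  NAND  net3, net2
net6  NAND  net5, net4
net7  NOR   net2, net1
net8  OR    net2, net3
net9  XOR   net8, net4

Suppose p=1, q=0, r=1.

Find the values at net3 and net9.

net0 = p NAND q = 1 NAND 0 = 1
net1 = net0 OR r = 1 OR 1 = 1
net2 = net0 NAND p = 1 NAND 1 = 0
net3 = net0 XOR net2 = 1 XOR 0 = 1
net4 = net3 NOR net1 = 1 NOR 1 = 0
net8 = net2 OR net3 = 0 OR 1 = 1
net9 = net8 XOR net4 = 1 XOR 0 = 1

net3 = 1, net9 = 1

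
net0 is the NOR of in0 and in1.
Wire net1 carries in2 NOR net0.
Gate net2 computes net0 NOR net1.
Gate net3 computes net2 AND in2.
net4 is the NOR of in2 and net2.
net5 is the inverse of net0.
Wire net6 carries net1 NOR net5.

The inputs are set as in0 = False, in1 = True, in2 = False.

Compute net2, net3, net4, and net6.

net2 = False, net3 = False, net4 = True, net6 = False

net0 = in0 NOR in1 = False NOR True = False
net1 = in2 NOR net0 = False NOR False = True
net2 = net0 NOR net1 = False NOR True = False
net3 = net2 AND in2 = False AND False = False
net4 = in2 NOR net2 = False NOR False = True
net5 = NOT net0 = NOT False = True
net6 = net1 NOR net5 = True NOR True = False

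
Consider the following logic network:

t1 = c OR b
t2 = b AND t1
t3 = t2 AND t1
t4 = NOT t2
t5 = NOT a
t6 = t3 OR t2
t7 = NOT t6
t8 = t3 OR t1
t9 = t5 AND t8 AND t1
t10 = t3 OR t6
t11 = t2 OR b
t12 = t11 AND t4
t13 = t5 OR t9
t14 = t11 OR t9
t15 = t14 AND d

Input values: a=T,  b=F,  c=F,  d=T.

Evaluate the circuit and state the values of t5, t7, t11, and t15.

t1 = c OR b = F OR F = F
t2 = b AND t1 = F AND F = F
t3 = t2 AND t1 = F AND F = F
t5 = NOT a = NOT T = F
t6 = t3 OR t2 = F OR F = F
t7 = NOT t6 = NOT F = T
t8 = t3 OR t1 = F OR F = F
t9 = t5 AND t8 AND t1 = F AND F AND F = F
t11 = t2 OR b = F OR F = F
t14 = t11 OR t9 = F OR F = F
t15 = t14 AND d = F AND T = F

t5 = F; t7 = T; t11 = F; t15 = F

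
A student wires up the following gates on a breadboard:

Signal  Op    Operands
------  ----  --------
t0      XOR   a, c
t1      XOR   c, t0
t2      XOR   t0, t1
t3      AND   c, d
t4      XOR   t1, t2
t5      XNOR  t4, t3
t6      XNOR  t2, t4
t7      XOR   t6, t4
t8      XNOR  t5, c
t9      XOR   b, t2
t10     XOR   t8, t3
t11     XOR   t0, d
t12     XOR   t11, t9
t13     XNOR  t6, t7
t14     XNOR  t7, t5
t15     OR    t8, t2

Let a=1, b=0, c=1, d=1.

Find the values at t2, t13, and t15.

t0 = a XOR c = 1 XOR 1 = 0
t1 = c XOR t0 = 1 XOR 0 = 1
t2 = t0 XOR t1 = 0 XOR 1 = 1
t3 = c AND d = 1 AND 1 = 1
t4 = t1 XOR t2 = 1 XOR 1 = 0
t5 = t4 XNOR t3 = 0 XNOR 1 = 0
t6 = t2 XNOR t4 = 1 XNOR 0 = 0
t7 = t6 XOR t4 = 0 XOR 0 = 0
t8 = t5 XNOR c = 0 XNOR 1 = 0
t13 = t6 XNOR t7 = 0 XNOR 0 = 1
t15 = t8 OR t2 = 0 OR 1 = 1

t2 = 1, t13 = 1, t15 = 1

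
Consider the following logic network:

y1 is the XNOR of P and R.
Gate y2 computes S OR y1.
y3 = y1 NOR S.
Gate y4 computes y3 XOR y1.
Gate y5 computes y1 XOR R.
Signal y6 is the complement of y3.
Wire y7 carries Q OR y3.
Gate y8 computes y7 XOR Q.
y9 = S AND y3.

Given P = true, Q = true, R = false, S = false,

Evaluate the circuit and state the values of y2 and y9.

y2 = false; y9 = false

y1 = P XNOR R = true XNOR false = false
y2 = S OR y1 = false OR false = false
y3 = y1 NOR S = false NOR false = true
y9 = S AND y3 = false AND true = false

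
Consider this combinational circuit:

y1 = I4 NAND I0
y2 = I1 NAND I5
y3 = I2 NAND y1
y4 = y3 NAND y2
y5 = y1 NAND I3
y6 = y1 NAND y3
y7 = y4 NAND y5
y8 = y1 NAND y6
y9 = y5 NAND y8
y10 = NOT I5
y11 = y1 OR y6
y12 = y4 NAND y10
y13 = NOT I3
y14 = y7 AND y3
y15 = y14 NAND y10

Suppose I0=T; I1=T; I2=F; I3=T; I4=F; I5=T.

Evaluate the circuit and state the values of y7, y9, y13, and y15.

y7 = T  y9 = T  y13 = F  y15 = T

y1 = I4 NAND I0 = F NAND T = T
y2 = I1 NAND I5 = T NAND T = F
y3 = I2 NAND y1 = F NAND T = T
y4 = y3 NAND y2 = T NAND F = T
y5 = y1 NAND I3 = T NAND T = F
y6 = y1 NAND y3 = T NAND T = F
y7 = y4 NAND y5 = T NAND F = T
y8 = y1 NAND y6 = T NAND F = T
y9 = y5 NAND y8 = F NAND T = T
y10 = NOT I5 = NOT T = F
y13 = NOT I3 = NOT T = F
y14 = y7 AND y3 = T AND T = T
y15 = y14 NAND y10 = T NAND F = T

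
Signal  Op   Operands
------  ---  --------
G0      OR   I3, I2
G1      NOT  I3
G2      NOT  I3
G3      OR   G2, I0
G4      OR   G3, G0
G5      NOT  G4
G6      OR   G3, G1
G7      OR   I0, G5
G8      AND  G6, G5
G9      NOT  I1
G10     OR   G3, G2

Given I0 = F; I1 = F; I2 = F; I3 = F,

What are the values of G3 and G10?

G3 = T, G10 = T

G2 = NOT I3 = NOT F = T
G3 = G2 OR I0 = T OR F = T
G10 = G3 OR G2 = T OR T = T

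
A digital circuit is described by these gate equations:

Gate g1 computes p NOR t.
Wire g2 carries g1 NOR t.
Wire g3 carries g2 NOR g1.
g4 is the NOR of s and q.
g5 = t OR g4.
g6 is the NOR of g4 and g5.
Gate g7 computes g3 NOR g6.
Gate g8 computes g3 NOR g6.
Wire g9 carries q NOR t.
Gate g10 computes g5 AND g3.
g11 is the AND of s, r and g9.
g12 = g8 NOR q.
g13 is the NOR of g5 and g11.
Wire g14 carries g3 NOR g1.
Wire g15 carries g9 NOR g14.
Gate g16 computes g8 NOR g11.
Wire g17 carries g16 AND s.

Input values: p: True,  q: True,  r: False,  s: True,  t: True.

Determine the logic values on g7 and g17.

g7 = False, g17 = True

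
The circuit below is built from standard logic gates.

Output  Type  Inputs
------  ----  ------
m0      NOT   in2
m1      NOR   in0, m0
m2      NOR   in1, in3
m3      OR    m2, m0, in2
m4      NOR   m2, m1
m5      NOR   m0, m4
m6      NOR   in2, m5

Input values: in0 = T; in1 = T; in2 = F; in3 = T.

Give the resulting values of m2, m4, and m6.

m2 = F, m4 = T, m6 = T

m0 = NOT in2 = NOT F = T
m1 = in0 NOR m0 = T NOR T = F
m2 = in1 NOR in3 = T NOR T = F
m4 = m2 NOR m1 = F NOR F = T
m5 = m0 NOR m4 = T NOR T = F
m6 = in2 NOR m5 = F NOR F = T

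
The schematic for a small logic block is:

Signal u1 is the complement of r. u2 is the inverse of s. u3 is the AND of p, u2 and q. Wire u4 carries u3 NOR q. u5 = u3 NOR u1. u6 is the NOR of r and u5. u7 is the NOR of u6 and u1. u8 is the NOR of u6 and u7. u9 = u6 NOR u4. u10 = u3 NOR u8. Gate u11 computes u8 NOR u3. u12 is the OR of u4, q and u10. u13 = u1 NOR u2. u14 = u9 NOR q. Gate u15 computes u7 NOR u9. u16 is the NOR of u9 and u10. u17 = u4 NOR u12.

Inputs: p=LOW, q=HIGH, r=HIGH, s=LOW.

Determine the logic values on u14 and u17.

u1 = NOT r = NOT HIGH = LOW
u2 = NOT s = NOT LOW = HIGH
u3 = p AND u2 AND q = LOW AND HIGH AND HIGH = LOW
u4 = u3 NOR q = LOW NOR HIGH = LOW
u5 = u3 NOR u1 = LOW NOR LOW = HIGH
u6 = r NOR u5 = HIGH NOR HIGH = LOW
u7 = u6 NOR u1 = LOW NOR LOW = HIGH
u8 = u6 NOR u7 = LOW NOR HIGH = LOW
u9 = u6 NOR u4 = LOW NOR LOW = HIGH
u10 = u3 NOR u8 = LOW NOR LOW = HIGH
u12 = u4 OR q OR u10 = LOW OR HIGH OR HIGH = HIGH
u14 = u9 NOR q = HIGH NOR HIGH = LOW
u17 = u4 NOR u12 = LOW NOR HIGH = LOW

u14 = LOW, u17 = LOW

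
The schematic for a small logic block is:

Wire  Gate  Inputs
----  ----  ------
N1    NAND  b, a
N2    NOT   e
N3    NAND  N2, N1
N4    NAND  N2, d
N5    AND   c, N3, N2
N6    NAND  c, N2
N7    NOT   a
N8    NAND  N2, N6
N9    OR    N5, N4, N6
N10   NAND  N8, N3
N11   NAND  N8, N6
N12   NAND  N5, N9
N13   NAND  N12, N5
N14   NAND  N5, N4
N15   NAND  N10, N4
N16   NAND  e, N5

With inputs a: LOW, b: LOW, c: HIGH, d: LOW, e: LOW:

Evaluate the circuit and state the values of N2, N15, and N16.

N1 = b NAND a = LOW NAND LOW = HIGH
N2 = NOT e = NOT LOW = HIGH
N3 = N2 NAND N1 = HIGH NAND HIGH = LOW
N4 = N2 NAND d = HIGH NAND LOW = HIGH
N5 = c AND N3 AND N2 = HIGH AND LOW AND HIGH = LOW
N6 = c NAND N2 = HIGH NAND HIGH = LOW
N8 = N2 NAND N6 = HIGH NAND LOW = HIGH
N10 = N8 NAND N3 = HIGH NAND LOW = HIGH
N15 = N10 NAND N4 = HIGH NAND HIGH = LOW
N16 = e NAND N5 = LOW NAND LOW = HIGH

N2 = HIGH  N15 = LOW  N16 = HIGH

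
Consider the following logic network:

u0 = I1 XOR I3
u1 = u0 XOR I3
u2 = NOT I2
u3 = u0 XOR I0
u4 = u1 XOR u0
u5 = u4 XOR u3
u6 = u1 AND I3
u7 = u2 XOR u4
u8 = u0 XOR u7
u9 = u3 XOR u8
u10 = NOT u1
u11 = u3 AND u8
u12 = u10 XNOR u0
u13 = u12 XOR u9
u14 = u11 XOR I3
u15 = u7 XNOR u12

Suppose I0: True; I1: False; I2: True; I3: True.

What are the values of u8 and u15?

u0 = I1 XOR I3 = False XOR True = True
u1 = u0 XOR I3 = True XOR True = False
u2 = NOT I2 = NOT True = False
u4 = u1 XOR u0 = False XOR True = True
u7 = u2 XOR u4 = False XOR True = True
u8 = u0 XOR u7 = True XOR True = False
u10 = NOT u1 = NOT False = True
u12 = u10 XNOR u0 = True XNOR True = True
u15 = u7 XNOR u12 = True XNOR True = True

u8 = False, u15 = True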